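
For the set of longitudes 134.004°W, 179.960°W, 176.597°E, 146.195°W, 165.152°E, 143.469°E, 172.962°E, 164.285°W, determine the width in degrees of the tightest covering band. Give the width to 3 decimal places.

Sort the longitudes: -179.960°, -164.285°, -146.195°, -134.004°, +143.469°, +165.152°, +172.962°, +176.597°.
Eastward gaps between consecutive values (wrapping around): 15.675°, 18.090°, 12.191°, 277.473°, 21.683°, 7.810°, 3.635°, 3.443°.
Largest gap = 277.473° ⇒ minimal covering band is its complement: 360° − 277.473° = 82.527°.
Band runs from +143.469° eastward to -134.004°, crossing the antimeridian.

82.527°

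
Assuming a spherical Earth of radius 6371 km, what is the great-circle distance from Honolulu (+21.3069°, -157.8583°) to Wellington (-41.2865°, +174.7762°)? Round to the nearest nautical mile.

Δλ = 174.7762 − -157.8583 = 332.6345°; wrapped into (−180°, 180°]: -27.3655°.
Δφ = -41.2865 − 21.3069 = -62.5934°.
a = sin²(Δφ/2) + cos φ₁ · cos φ₂ · sin²(Δλ/2) = 0.309020.
c = 2·atan2(√a, √(1−a)) = 1.17888 rad → d = 6371·c ≈ 7510.64 km ≈ 4055.42 nmi.

4055 nmi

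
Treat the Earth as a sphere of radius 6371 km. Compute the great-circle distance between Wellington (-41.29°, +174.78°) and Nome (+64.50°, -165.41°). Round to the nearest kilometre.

11890 km

Δλ = -165.41 − 174.78 = -340.19°; wrapped into (−180°, 180°]: 19.81°.
Δφ = 64.50 − -41.29 = 105.79°.
a = sin²(Δφ/2) + cos φ₁ · cos φ₂ · sin²(Δλ/2) = 0.645628.
c = 2·atan2(√a, √(1−a)) = 1.86633 rad → d = 6371·c ≈ 11890.42 km.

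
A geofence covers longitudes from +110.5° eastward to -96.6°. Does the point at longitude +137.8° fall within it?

Yes

Band width going east from +110.5° to -96.6°: ((-96.6 − 110.5) mod 360) = 152.9°.
Offset of +137.8° east of the west edge: ((137.8 − 110.5) mod 360) = 27.3°.
27.3° ≤ 152.9° ⇒ inside.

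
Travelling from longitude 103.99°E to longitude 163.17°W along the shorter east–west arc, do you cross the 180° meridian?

Naïve |-163.17 − 103.99| = 267.16° > 180°, so the shorter arc goes the other way round — across 180°.
Signed shortest Δλ = ((-163.17 − 103.99 + 180) mod 360) − 180 = 92.84°.
Going east by 92.84° from +103.99° passes through 180° before reaching -163.17°.

Yes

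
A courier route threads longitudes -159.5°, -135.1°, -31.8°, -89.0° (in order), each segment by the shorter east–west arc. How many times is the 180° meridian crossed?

Leg 1: -159.5° → -135.1°, shortest Δλ = 24.4° (east) — does not cross 180°.
Leg 2: -135.1° → -31.8°, shortest Δλ = 103.3° (east) — does not cross 180°.
Leg 3: -31.8° → -89.0°, shortest Δλ = -57.2° (west) — does not cross 180°.
Total crossings: 0.

0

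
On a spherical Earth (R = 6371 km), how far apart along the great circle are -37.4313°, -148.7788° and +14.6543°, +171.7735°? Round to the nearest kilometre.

7109 km

Δλ = 171.7735 − -148.7788 = 320.5523°; wrapped into (−180°, 180°]: -39.4477°.
Δφ = 14.6543 − -37.4313 = 52.0856°.
a = sin²(Δφ/2) + cos φ₁ · cos φ₂ · sin²(Δλ/2) = 0.280260.
c = 2·atan2(√a, √(1−a)) = 1.11578 rad → d = 6371·c ≈ 7108.62 km.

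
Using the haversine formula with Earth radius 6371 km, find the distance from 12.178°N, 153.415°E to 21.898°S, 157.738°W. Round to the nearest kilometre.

6537 km

Δλ = -157.738 − 153.415 = -311.153°; wrapped into (−180°, 180°]: 48.847°.
Δφ = -21.898 − 12.178 = -34.076°.
a = sin²(Δφ/2) + cos φ₁ · cos φ₂ · sin²(Δλ/2) = 0.240912.
c = 2·atan2(√a, √(1−a)) = 1.02608 rad → d = 6371·c ≈ 6537.15 km.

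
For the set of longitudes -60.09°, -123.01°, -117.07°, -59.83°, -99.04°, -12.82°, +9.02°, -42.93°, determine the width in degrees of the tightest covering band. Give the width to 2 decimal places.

Sort the longitudes: -123.01°, -117.07°, -99.04°, -60.09°, -59.83°, -42.93°, -12.82°, +9.02°.
Eastward gaps between consecutive values (wrapping around): 5.94°, 18.03°, 38.95°, 0.26°, 16.90°, 30.11°, 21.84°, 227.97°.
Largest gap = 227.97° ⇒ minimal covering band is its complement: 360° − 227.97° = 132.03°.
Band runs from -123.01° eastward to +9.02°.

132.03°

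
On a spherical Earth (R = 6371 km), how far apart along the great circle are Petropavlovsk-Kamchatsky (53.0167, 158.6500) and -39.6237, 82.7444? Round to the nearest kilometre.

12606 km

Δλ = 82.7444 − 158.6500 = -75.9056°.
Δφ = -39.6237 − 53.0167 = -92.6404°.
a = sin²(Δφ/2) + cos φ₁ · cos φ₂ · sin²(Δλ/2) = 0.698298.
c = 2·atan2(√a, √(1−a)) = 1.97860 rad → d = 6371·c ≈ 12605.68 km.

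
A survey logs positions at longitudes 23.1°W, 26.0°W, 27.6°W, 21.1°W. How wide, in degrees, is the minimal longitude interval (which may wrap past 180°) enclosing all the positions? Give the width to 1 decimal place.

6.5°

Sort the longitudes: -27.6°, -26.0°, -23.1°, -21.1°.
Eastward gaps between consecutive values (wrapping around): 1.6°, 2.9°, 2.0°, 353.5°.
Largest gap = 353.5° ⇒ minimal covering band is its complement: 360° − 353.5° = 6.5°.
Band runs from -27.6° eastward to -21.1°.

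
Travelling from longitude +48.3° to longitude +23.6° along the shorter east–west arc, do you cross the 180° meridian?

Signed shortest Δλ = ((23.6 − 48.3 + 180) mod 360) − 180 = -24.7°.
Going west by 24.7° from +48.3° reaches +23.6° without touching 180°.

No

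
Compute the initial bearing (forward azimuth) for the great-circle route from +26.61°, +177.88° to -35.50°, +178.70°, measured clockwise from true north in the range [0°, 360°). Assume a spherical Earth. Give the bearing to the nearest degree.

179°

Δλ = 178.70 − 177.88 = 0.82°.
θ = atan2( sin Δλ · cos φ₂ , cos φ₁ · sin φ₂ − sin φ₁ · cos φ₂ · cos Δλ )
  = atan2(0.01165, -0.88381) = 179.245° → normalised to [0°, 360°): 179.245°.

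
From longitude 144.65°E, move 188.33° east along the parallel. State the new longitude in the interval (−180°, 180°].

Start at +144.65°; shift +188.33° → +332.98°.
+332.98° lies outside (−180°, 180°]; subtract 360° → -27.02°.

27.02°W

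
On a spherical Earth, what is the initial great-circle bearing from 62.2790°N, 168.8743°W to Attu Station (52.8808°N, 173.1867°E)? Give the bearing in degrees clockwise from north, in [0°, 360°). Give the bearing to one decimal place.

233.5°

Δλ = 173.1867 − -168.8743 = 342.0610°; wrapped into (−180°, 180°]: -17.9390°.
θ = atan2( sin Δλ · cos φ₂ , cos φ₁ · sin φ₂ − sin φ₁ · cos φ₂ · cos Δλ )
  = atan2(-0.18587, -0.13732) = -126.457° → normalised to [0°, 360°): 233.543°.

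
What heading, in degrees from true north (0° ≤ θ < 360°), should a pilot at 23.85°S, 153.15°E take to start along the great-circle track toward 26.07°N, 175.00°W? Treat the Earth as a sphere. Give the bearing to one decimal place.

33.7°

Δλ = -175.00 − 153.15 = -328.15°; wrapped into (−180°, 180°]: 31.85°.
θ = atan2( sin Δλ · cos φ₂ , cos φ₁ · sin φ₂ − sin φ₁ · cos φ₂ · cos Δλ )
  = atan2(0.47401, 0.71046) = 33.711° → normalised to [0°, 360°): 33.711°.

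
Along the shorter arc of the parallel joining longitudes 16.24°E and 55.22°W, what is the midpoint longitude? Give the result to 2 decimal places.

19.49°W

Signed shortest Δλ from +16.24° to -55.22° is -71.46°.
Midpoint longitude = +16.24° + (-71.46°)/2 = +16.24° − 35.73° = -19.49°.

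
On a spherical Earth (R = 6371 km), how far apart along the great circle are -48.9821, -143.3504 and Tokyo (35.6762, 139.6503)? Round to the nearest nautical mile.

6525 nmi

Δλ = 139.6503 − -143.3504 = 283.0007°; wrapped into (−180°, 180°]: -76.9993°.
Δφ = 35.6762 − -48.9821 = 84.6583°.
a = sin²(Δφ/2) + cos φ₁ · cos φ₂ · sin²(Δλ/2) = 0.660048.
c = 2·atan2(√a, √(1−a)) = 1.89663 rad → d = 6371·c ≈ 12083.42 km ≈ 6524.52 nmi.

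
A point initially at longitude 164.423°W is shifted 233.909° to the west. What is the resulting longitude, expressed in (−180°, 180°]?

Start at -164.423°; shift −233.909° → -398.332°.
-398.332° lies outside (−180°, 180°]; add 360° → -38.332°.

38.332°W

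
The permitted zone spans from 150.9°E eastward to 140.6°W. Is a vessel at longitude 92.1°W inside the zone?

No

Band width going east from +150.9° to -140.6°: ((-140.6 − 150.9) mod 360) = 68.5°.
Offset of -92.1° east of the west edge: ((-92.1 − 150.9) mod 360) = 117.0°.
117.0° > 68.5° ⇒ outside.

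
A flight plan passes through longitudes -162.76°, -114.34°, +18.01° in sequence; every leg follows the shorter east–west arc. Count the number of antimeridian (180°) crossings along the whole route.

Leg 1: -162.76° → -114.34°, shortest Δλ = 48.42° (east) — does not cross 180°.
Leg 2: -114.34° → +18.01°, shortest Δλ = 132.35° (east) — does not cross 180°.
Total crossings: 0.

0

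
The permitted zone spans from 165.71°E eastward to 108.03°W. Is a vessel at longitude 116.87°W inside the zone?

Band width going east from +165.71° to -108.03°: ((-108.03 − 165.71) mod 360) = 86.26°.
Offset of -116.87° east of the west edge: ((-116.87 − 165.71) mod 360) = 77.42°.
77.42° ≤ 86.26° ⇒ inside.

Yes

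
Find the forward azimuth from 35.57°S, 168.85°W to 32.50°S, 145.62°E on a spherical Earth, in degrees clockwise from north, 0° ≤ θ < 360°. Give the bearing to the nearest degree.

261°

Δλ = 145.62 − -168.85 = 314.47°; wrapped into (−180°, 180°]: -45.53°.
θ = atan2( sin Δλ · cos φ₂ , cos φ₁ · sin φ₂ − sin φ₁ · cos φ₂ · cos Δλ )
  = atan2(-0.60186, -0.09336) = -98.817° → normalised to [0°, 360°): 261.183°.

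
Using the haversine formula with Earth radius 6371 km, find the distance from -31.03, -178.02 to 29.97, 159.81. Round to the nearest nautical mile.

3875 nmi

Δλ = 159.81 − -178.02 = 337.83°; wrapped into (−180°, 180°]: -22.17°.
Δφ = 29.97 − -31.03 = 61.00°.
a = sin²(Δφ/2) + cos φ₁ · cos φ₂ · sin²(Δλ/2) = 0.285036.
c = 2·atan2(√a, √(1−a)) = 1.12638 rad → d = 6371·c ≈ 7176.18 km ≈ 3874.83 nmi.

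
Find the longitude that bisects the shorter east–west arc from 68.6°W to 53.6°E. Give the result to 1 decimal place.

7.5°W

Signed shortest Δλ from -68.6° to +53.6° is +122.2°.
Midpoint longitude = -68.6° + (+122.2°)/2 = -68.6° + 61.1° = -7.5°.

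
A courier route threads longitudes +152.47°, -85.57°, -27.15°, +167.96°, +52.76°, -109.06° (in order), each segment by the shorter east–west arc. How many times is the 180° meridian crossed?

2

Leg 1: +152.47° → -85.57°, shortest Δλ = 121.96° (east) — crosses 180°.
Leg 2: -85.57° → -27.15°, shortest Δλ = 58.42° (east) — does not cross 180°.
Leg 3: -27.15° → +167.96°, shortest Δλ = -164.89° (west) — crosses 180°.
Leg 4: +167.96° → +52.76°, shortest Δλ = -115.2° (west) — does not cross 180°.
Leg 5: +52.76° → -109.06°, shortest Δλ = -161.82° (west) — does not cross 180°.
Total crossings: 2.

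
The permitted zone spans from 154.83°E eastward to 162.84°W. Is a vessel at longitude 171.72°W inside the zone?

Yes

Band width going east from +154.83° to -162.84°: ((-162.84 − 154.83) mod 360) = 42.33°.
Offset of -171.72° east of the west edge: ((-171.72 − 154.83) mod 360) = 33.45°.
33.45° ≤ 42.33° ⇒ inside.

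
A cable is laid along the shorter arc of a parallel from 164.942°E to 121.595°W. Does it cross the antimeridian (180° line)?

Yes

Naïve |-121.595 − 164.942| = 286.537° > 180°, so the shorter arc goes the other way round — across 180°.
Signed shortest Δλ = ((-121.595 − 164.942 + 180) mod 360) − 180 = 73.463°.
Going east by 73.463° from +164.942° passes through 180° before reaching -121.595°.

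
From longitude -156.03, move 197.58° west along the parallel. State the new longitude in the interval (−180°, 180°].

Start at -156.03°; shift −197.58° → -353.61°.
-353.61° lies outside (−180°, 180°]; add 360° → +6.39°.

+6.39°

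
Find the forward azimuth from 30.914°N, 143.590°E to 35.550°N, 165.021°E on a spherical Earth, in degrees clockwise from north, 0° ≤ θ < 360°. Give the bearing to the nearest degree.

70°

Δλ = 165.021 − 143.590 = 21.431°.
θ = atan2( sin Δλ · cos φ₂ , cos φ₁ · sin φ₂ − sin φ₁ · cos φ₂ · cos Δλ )
  = atan2(0.29728, 0.10973) = 69.741° → normalised to [0°, 360°): 69.741°.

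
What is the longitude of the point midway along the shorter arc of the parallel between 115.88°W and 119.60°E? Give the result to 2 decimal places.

Signed shortest Δλ from -115.88° to +119.60° is -124.52°.
Midpoint longitude = -115.88° + (-124.52°)/2 = -115.88° − 62.26° = -178.14°.
(The naïve average (-115.88 + +119.60)/2 = 1.86° is on the wrong side of the globe.)

178.14°W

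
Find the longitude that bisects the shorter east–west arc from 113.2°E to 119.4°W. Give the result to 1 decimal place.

Signed shortest Δλ from +113.2° to -119.4° is +127.4°.
Midpoint longitude = +113.2° + (+127.4°)/2 = +113.2° + 63.7° = +176.9°.
(The naïve average (+113.2 + -119.4)/2 = -3.1° is on the wrong side of the globe.)

176.9°E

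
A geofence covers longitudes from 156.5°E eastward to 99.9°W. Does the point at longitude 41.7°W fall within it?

Band width going east from +156.5° to -99.9°: ((-99.9 − 156.5) mod 360) = 103.6°.
Offset of -41.7° east of the west edge: ((-41.7 − 156.5) mod 360) = 161.8°.
161.8° > 103.6° ⇒ outside.

No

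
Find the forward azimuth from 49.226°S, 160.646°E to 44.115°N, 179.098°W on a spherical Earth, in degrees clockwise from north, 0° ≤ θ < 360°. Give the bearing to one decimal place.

Δλ = -179.098 − 160.646 = -339.744°; wrapped into (−180°, 180°]: 20.256°.
θ = atan2( sin Δλ · cos φ₂ , cos φ₁ · sin φ₂ − sin φ₁ · cos φ₂ · cos Δλ )
  = atan2(0.24856, 0.96468) = 14.449° → normalised to [0°, 360°): 14.449°.

14.4°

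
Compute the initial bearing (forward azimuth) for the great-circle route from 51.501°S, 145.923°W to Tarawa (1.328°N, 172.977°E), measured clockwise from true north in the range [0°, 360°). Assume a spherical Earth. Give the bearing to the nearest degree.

313°

Δλ = 172.977 − -145.923 = 318.900°; wrapped into (−180°, 180°]: -41.100°.
θ = atan2( sin Δλ · cos φ₂ , cos φ₁ · sin φ₂ − sin φ₁ · cos φ₂ · cos Δλ )
  = atan2(-0.65720, 0.60402) = -47.414° → normalised to [0°, 360°): 312.586°.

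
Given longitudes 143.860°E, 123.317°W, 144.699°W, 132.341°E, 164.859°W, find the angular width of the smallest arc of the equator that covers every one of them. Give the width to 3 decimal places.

Sort the longitudes: -164.859°, -144.699°, -123.317°, +132.341°, +143.860°.
Eastward gaps between consecutive values (wrapping around): 20.160°, 21.382°, 255.658°, 11.519°, 51.281°.
Largest gap = 255.658° ⇒ minimal covering band is its complement: 360° − 255.658° = 104.342°.
Band runs from +132.341° eastward to -123.317°, crossing the antimeridian.

104.342°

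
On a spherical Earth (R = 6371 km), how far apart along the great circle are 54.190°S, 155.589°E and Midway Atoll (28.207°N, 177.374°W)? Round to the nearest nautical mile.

5142 nmi

Δλ = -177.374 − 155.589 = -332.963°; wrapped into (−180°, 180°]: 27.037°.
Δφ = 28.207 − -54.190 = 82.397°.
a = sin²(Δφ/2) + cos φ₁ · cos φ₂ · sin²(Δλ/2) = 0.462021.
c = 2·atan2(√a, √(1−a)) = 1.49476 rad → d = 6371·c ≈ 9523.15 km ≈ 5142.09 nmi.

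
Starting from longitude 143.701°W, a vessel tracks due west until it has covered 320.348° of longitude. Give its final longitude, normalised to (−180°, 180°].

104.049°W

Start at -143.701°; shift −320.348° → -464.049°.
-464.049° lies outside (−180°, 180°]; add 360° → -104.049°.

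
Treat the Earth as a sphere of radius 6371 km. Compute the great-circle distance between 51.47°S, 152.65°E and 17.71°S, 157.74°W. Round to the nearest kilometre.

Δλ = -157.74 − 152.65 = -310.39°; wrapped into (−180°, 180°]: 49.61°.
Δφ = -17.71 − -51.47 = 33.76°.
a = sin²(Δφ/2) + cos φ₁ · cos φ₂ · sin²(Δλ/2) = 0.188756.
c = 2·atan2(√a, √(1−a)) = 0.89888 rad → d = 6371·c ≈ 5726.76 km.

5727 km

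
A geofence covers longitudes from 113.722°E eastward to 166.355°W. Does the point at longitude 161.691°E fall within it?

Yes

Band width going east from +113.722° to -166.355°: ((-166.355 − 113.722) mod 360) = 79.923°.
Offset of +161.691° east of the west edge: ((161.691 − 113.722) mod 360) = 47.969°.
47.969° ≤ 79.923° ⇒ inside.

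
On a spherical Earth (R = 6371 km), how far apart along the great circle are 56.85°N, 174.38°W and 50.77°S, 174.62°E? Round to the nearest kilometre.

Δλ = 174.62 − -174.38 = 349.00°; wrapped into (−180°, 180°]: -11.00°.
Δφ = -50.77 − 56.85 = -107.62°.
a = sin²(Δφ/2) + cos φ₁ · cos φ₂ · sin²(Δλ/2) = 0.654528.
c = 2·atan2(√a, √(1−a)) = 1.88500 rad → d = 6371·c ≈ 12009.32 km.

12009 km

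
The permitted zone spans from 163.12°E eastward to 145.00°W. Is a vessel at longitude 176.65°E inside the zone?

Yes

Band width going east from +163.12° to -145.00°: ((-145.00 − 163.12) mod 360) = 51.88°.
Offset of +176.65° east of the west edge: ((176.65 − 163.12) mod 360) = 13.53°.
13.53° ≤ 51.88° ⇒ inside.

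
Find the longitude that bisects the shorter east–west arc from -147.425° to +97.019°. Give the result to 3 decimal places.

+154.797°

Signed shortest Δλ from -147.425° to +97.019° is -115.556°.
Midpoint longitude = -147.425° + (-115.556°)/2 = -147.425° − 57.778° = -205.203°.
Normalise into (−180°, 180°]: +154.797°.
(The naïve average (-147.425 + +97.019)/2 = -25.203° is on the wrong side of the globe.)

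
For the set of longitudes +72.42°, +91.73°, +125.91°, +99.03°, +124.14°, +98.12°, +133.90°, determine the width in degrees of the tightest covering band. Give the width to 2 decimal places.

61.48°

Sort the longitudes: +72.42°, +91.73°, +98.12°, +99.03°, +124.14°, +125.91°, +133.90°.
Eastward gaps between consecutive values (wrapping around): 19.31°, 6.39°, 0.91°, 25.11°, 1.77°, 7.99°, 298.52°.
Largest gap = 298.52° ⇒ minimal covering band is its complement: 360° − 298.52° = 61.48°.
Band runs from +72.42° eastward to +133.90°.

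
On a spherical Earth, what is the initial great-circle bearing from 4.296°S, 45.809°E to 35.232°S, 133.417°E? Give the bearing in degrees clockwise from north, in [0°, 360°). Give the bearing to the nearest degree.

125°

Δλ = 133.417 − 45.809 = 87.608°.
θ = atan2( sin Δλ · cos φ₂ , cos φ₁ · sin φ₂ − sin φ₁ · cos φ₂ · cos Δλ )
  = atan2(0.81611, -0.57271) = 125.060° → normalised to [0°, 360°): 125.060°.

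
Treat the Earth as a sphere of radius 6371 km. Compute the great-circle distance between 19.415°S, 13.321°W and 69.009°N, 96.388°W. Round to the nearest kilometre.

11746 km

Δλ = -96.388 − -13.321 = -83.067°.
Δφ = 69.009 − -19.415 = 88.424°.
a = sin²(Δφ/2) + cos φ₁ · cos φ₂ · sin²(Δλ/2) = 0.634783.
c = 2·atan2(√a, √(1−a)) = 1.84374 rad → d = 6371·c ≈ 11746.46 km.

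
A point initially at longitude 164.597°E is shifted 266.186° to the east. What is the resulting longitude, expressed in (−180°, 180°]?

70.783°E

Start at +164.597°; shift +266.186° → +430.783°.
+430.783° lies outside (−180°, 180°]; subtract 360° → +70.783°.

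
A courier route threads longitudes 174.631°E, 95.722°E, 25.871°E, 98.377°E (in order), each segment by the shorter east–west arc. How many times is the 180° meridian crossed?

Leg 1: +174.631° → +95.722°, shortest Δλ = -78.909° (west) — does not cross 180°.
Leg 2: +95.722° → +25.871°, shortest Δλ = -69.851° (west) — does not cross 180°.
Leg 3: +25.871° → +98.377°, shortest Δλ = 72.506° (east) — does not cross 180°.
Total crossings: 0.

0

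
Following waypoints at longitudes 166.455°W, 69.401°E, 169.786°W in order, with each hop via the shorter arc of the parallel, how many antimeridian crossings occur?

2

Leg 1: -166.455° → +69.401°, shortest Δλ = -124.144° (west) — crosses 180°.
Leg 2: +69.401° → -169.786°, shortest Δλ = 120.813° (east) — crosses 180°.
Total crossings: 2.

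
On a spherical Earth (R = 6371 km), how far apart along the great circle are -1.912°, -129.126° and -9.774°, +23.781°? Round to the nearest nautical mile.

9042 nmi

Δλ = 23.781 − -129.126 = 152.907°.
Δφ = -9.774 − -1.912 = -7.862°.
a = sin²(Δφ/2) + cos φ₁ · cos φ₂ · sin²(Δλ/2) = 0.935597.
c = 2·atan2(√a, √(1−a)) = 2.62842 rad → d = 6371·c ≈ 16745.70 km ≈ 9041.95 nmi.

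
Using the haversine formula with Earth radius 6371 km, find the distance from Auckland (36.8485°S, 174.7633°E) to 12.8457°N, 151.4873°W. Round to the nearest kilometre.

6558 km

Δλ = -151.4873 − 174.7633 = -326.2506°; wrapped into (−180°, 180°]: 33.7494°.
Δφ = 12.8457 − -36.8485 = 49.6942°.
a = sin²(Δφ/2) + cos φ₁ · cos φ₂ · sin²(Δλ/2) = 0.242308.
c = 2·atan2(√a, √(1−a)) = 1.02934 rad → d = 6371·c ≈ 6557.92 km.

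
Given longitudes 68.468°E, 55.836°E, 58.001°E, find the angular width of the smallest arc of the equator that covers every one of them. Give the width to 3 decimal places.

Sort the longitudes: +55.836°, +58.001°, +68.468°.
Eastward gaps between consecutive values (wrapping around): 2.165°, 10.467°, 347.368°.
Largest gap = 347.368° ⇒ minimal covering band is its complement: 360° − 347.368° = 12.632°.
Band runs from +55.836° eastward to +68.468°.

12.632°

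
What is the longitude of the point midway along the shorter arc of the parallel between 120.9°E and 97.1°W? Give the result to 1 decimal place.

168.1°W

Signed shortest Δλ from +120.9° to -97.1° is +142.0°.
Midpoint longitude = +120.9° + (+142.0°)/2 = +120.9° + 71.0° = +191.9°.
Normalise into (−180°, 180°]: -168.1°.
(The naïve average (+120.9 + -97.1)/2 = 11.9° is on the wrong side of the globe.)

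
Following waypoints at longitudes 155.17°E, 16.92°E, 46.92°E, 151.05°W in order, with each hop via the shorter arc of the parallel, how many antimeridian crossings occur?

Leg 1: +155.17° → +16.92°, shortest Δλ = -138.25° (west) — does not cross 180°.
Leg 2: +16.92° → +46.92°, shortest Δλ = 30.0° (east) — does not cross 180°.
Leg 3: +46.92° → -151.05°, shortest Δλ = 162.03° (east) — crosses 180°.
Total crossings: 1.

1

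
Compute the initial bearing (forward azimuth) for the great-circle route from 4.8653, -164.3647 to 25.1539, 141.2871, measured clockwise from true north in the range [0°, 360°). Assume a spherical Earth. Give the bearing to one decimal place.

297.2°

Δλ = 141.2871 − -164.3647 = 305.6518°; wrapped into (−180°, 180°]: -54.3482°.
θ = atan2( sin Δλ · cos φ₂ , cos φ₁ · sin φ₂ − sin φ₁ · cos φ₂ · cos Δλ )
  = atan2(-0.73552, 0.37877) = -62.753° → normalised to [0°, 360°): 297.247°.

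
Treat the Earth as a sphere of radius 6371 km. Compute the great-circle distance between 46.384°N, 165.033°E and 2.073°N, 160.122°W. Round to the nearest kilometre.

Δλ = -160.122 − 165.033 = -325.155°; wrapped into (−180°, 180°]: 34.845°.
Δφ = 2.073 − 46.384 = -44.311°.
a = sin²(Δφ/2) + cos φ₁ · cos φ₂ · sin²(Δλ/2) = 0.204022.
c = 2·atan2(√a, √(1−a)) = 0.93731 rad → d = 6371·c ≈ 5971.63 km.

5972 km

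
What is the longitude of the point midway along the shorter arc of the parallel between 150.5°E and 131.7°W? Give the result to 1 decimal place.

170.6°W

Signed shortest Δλ from +150.5° to -131.7° is +77.8°.
Midpoint longitude = +150.5° + (+77.8°)/2 = +150.5° + 38.9° = +189.4°.
Normalise into (−180°, 180°]: -170.6°.
(The naïve average (+150.5 + -131.7)/2 = 9.4° is on the wrong side of the globe.)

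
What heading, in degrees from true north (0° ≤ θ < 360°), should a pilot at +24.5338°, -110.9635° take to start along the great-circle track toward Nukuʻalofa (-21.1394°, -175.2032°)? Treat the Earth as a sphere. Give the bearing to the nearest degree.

Δλ = -175.2032 − -110.9635 = -64.2397°.
θ = atan2( sin Δλ · cos φ₂ , cos φ₁ · sin φ₂ − sin φ₁ · cos φ₂ · cos Δλ )
  = atan2(-0.84001, -0.49640) = -120.580° → normalised to [0°, 360°): 239.420°.

239°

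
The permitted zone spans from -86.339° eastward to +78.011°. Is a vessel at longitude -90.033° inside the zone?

Band width going east from -86.339° to +78.011°: ((78.011 − -86.339) mod 360) = 164.350°.
Offset of -90.033° east of the west edge: ((-90.033 − -86.339) mod 360) = 356.306°.
356.306° > 164.350° ⇒ outside.

No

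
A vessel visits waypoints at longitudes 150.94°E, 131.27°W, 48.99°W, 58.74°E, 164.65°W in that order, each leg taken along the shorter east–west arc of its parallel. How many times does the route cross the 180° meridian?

2

Leg 1: +150.94° → -131.27°, shortest Δλ = 77.79° (east) — crosses 180°.
Leg 2: -131.27° → -48.99°, shortest Δλ = 82.28° (east) — does not cross 180°.
Leg 3: -48.99° → +58.74°, shortest Δλ = 107.73° (east) — does not cross 180°.
Leg 4: +58.74° → -164.65°, shortest Δλ = 136.61° (east) — crosses 180°.
Total crossings: 2.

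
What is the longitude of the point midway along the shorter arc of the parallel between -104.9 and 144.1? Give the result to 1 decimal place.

-160.4°

Signed shortest Δλ from -104.9° to +144.1° is -111.0°.
Midpoint longitude = -104.9° + (-111.0°)/2 = -104.9° − 55.5° = -160.4°.
(The naïve average (-104.9 + +144.1)/2 = 19.6° is on the wrong side of the globe.)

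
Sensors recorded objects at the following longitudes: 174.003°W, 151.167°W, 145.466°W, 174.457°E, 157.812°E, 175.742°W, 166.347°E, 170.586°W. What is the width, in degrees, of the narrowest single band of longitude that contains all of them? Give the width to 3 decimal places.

Sort the longitudes: -175.742°, -174.003°, -170.586°, -151.167°, -145.466°, +157.812°, +166.347°, +174.457°.
Eastward gaps between consecutive values (wrapping around): 1.739°, 3.417°, 19.419°, 5.701°, 303.278°, 8.535°, 8.110°, 9.801°.
Largest gap = 303.278° ⇒ minimal covering band is its complement: 360° − 303.278° = 56.722°.
Band runs from +157.812° eastward to -145.466°, crossing the antimeridian.

56.722°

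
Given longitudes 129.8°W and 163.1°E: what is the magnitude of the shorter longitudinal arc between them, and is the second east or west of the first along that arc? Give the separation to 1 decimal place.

Raw difference: 163.1 − -129.8 = 292.9°.
Normalise into (−180°, 180°]: 292.9° − 360° = -67.1°.
Negative ⇒ the second point lies to the west; separation 67.1°.

67.1° west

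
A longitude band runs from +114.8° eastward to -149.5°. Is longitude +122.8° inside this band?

Band width going east from +114.8° to -149.5°: ((-149.5 − 114.8) mod 360) = 95.7°.
Offset of +122.8° east of the west edge: ((122.8 − 114.8) mod 360) = 8.0°.
8.0° ≤ 95.7° ⇒ inside.

Yes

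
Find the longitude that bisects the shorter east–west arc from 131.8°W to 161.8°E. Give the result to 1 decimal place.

165.0°W

Signed shortest Δλ from -131.8° to +161.8° is -66.4°.
Midpoint longitude = -131.8° + (-66.4°)/2 = -131.8° − 33.2° = -165.0°.
(The naïve average (-131.8 + +161.8)/2 = 15.0° is on the wrong side of the globe.)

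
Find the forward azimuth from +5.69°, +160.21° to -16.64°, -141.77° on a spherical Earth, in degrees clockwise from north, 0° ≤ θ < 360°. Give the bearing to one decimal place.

Δλ = -141.77 − 160.21 = -301.98°; wrapped into (−180°, 180°]: 58.02°.
θ = atan2( sin Δλ · cos φ₂ , cos φ₁ · sin φ₂ − sin φ₁ · cos φ₂ · cos Δλ )
  = atan2(0.81271, -0.33526) = 112.417° → normalised to [0°, 360°): 112.417°.

112.4°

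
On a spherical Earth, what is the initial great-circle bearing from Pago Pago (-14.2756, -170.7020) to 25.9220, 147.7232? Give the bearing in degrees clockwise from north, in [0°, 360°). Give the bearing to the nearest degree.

Δλ = 147.7232 − -170.7020 = 318.4252°; wrapped into (−180°, 180°]: -41.5748°.
θ = atan2( sin Δλ · cos φ₂ , cos φ₁ · sin φ₂ − sin φ₁ · cos φ₂ · cos Δλ )
  = atan2(-0.59683, 0.58956) = -45.351° → normalised to [0°, 360°): 314.649°.

315°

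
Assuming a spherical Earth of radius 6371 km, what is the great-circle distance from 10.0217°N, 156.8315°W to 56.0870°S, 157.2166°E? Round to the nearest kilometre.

Δλ = 157.2166 − -156.8315 = 314.0481°; wrapped into (−180°, 180°]: -45.9519°.
Δφ = -56.0870 − 10.0217 = -66.1087°.
a = sin²(Δφ/2) + cos φ₁ · cos φ₂ · sin²(Δλ/2) = 0.381213.
c = 2·atan2(√a, √(1−a)) = 1.33093 rad → d = 6371·c ≈ 8479.35 km.

8479 km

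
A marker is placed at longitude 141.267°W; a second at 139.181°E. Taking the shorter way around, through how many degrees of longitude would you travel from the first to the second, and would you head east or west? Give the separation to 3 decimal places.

79.552° west

Raw difference: 139.181 − -141.267 = 280.448°.
Normalise into (−180°, 180°]: 280.448° − 360° = -79.552°.
Negative ⇒ the second point lies to the west; separation 79.552°.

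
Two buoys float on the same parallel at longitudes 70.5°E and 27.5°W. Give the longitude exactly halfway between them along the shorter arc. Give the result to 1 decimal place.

21.5°E

Signed shortest Δλ from +70.5° to -27.5° is -98.0°.
Midpoint longitude = +70.5° + (-98.0°)/2 = +70.5° − 49.0° = +21.5°.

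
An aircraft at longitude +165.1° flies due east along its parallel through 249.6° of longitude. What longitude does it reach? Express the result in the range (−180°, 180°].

+54.7°

Start at +165.1°; shift +249.6° → +414.7°.
+414.7° lies outside (−180°, 180°]; subtract 360° → +54.7°.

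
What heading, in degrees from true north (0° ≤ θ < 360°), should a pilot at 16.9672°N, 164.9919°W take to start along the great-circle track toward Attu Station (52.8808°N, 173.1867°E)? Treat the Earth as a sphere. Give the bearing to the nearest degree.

Δλ = 173.1867 − -164.9919 = 338.1786°; wrapped into (−180°, 180°]: -21.8214°.
θ = atan2( sin Δλ · cos φ₂ , cos φ₁ · sin φ₂ − sin φ₁ · cos φ₂ · cos Δλ )
  = atan2(-0.22432, 0.59918) = -20.525° → normalised to [0°, 360°): 339.475°.

339°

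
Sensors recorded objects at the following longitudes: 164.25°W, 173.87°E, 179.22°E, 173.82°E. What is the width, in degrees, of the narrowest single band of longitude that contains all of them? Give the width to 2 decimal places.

Sort the longitudes: -164.25°, +173.82°, +173.87°, +179.22°.
Eastward gaps between consecutive values (wrapping around): 338.07°, 0.05°, 5.35°, 16.53°.
Largest gap = 338.07° ⇒ minimal covering band is its complement: 360° − 338.07° = 21.93°.
Band runs from +173.82° eastward to -164.25°, crossing the antimeridian.

21.93°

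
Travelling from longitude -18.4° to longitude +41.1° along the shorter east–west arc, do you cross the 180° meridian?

No

Signed shortest Δλ = ((41.1 − -18.4 + 180) mod 360) − 180 = 59.5°.
Going east by 59.5° from -18.4° reaches +41.1° without touching 180°.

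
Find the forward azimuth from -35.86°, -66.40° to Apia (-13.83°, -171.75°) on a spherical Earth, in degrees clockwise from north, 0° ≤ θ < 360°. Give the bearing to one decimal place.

249.8°

Δλ = -171.75 − -66.40 = -105.35°.
θ = atan2( sin Δλ · cos φ₂ , cos φ₁ · sin φ₂ − sin φ₁ · cos φ₂ · cos Δλ )
  = atan2(-0.93637, -0.34431) = -110.189° → normalised to [0°, 360°): 249.811°.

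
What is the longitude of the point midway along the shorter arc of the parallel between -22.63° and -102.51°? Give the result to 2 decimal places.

-62.57°

Signed shortest Δλ from -22.63° to -102.51° is -79.88°.
Midpoint longitude = -22.63° + (-79.88°)/2 = -22.63° − 39.94° = -62.57°.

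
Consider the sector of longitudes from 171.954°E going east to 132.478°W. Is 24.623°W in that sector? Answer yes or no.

No

Band width going east from +171.954° to -132.478°: ((-132.478 − 171.954) mod 360) = 55.568°.
Offset of -24.623° east of the west edge: ((-24.623 − 171.954) mod 360) = 163.423°.
163.423° > 55.568° ⇒ outside.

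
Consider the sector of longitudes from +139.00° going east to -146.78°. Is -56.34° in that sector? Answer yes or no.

No

Band width going east from +139.00° to -146.78°: ((-146.78 − 139.00) mod 360) = 74.22°.
Offset of -56.34° east of the west edge: ((-56.34 − 139.00) mod 360) = 164.66°.
164.66° > 74.22° ⇒ outside.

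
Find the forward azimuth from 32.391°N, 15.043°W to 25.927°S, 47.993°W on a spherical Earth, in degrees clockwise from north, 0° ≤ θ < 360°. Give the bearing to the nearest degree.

Δλ = -47.993 − -15.043 = -32.950°.
θ = atan2( sin Δλ · cos φ₂ , cos φ₁ · sin φ₂ − sin φ₁ · cos φ₂ · cos Δλ )
  = atan2(-0.48916, -0.77348) = -147.690° → normalised to [0°, 360°): 212.310°.

212°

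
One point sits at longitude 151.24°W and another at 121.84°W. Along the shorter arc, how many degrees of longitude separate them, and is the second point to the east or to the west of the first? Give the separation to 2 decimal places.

Raw difference: -121.84 − -151.24 = 29.4°.
Normalise into (−180°, 180°]: 29.4° stays 29.4°.
Positive ⇒ the second point lies to the east; separation 29.40°.

29.40° east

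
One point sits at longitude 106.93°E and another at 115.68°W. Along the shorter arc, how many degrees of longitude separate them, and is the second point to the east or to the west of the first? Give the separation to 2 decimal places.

Raw difference: -115.68 − 106.93 = -222.61°.
Normalise into (−180°, 180°]: -222.61° + 360° = 137.39°.
Positive ⇒ the second point lies to the east; separation 137.39°.

137.39° east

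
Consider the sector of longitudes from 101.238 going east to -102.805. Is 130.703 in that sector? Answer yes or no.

Yes

Band width going east from +101.238° to -102.805°: ((-102.805 − 101.238) mod 360) = 155.957°.
Offset of +130.703° east of the west edge: ((130.703 − 101.238) mod 360) = 29.465°.
29.465° ≤ 155.957° ⇒ inside.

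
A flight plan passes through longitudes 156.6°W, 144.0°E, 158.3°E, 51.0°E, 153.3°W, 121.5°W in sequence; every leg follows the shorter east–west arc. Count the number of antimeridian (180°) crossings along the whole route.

2

Leg 1: -156.6° → +144.0°, shortest Δλ = -59.4° (west) — crosses 180°.
Leg 2: +144.0° → +158.3°, shortest Δλ = 14.3° (east) — does not cross 180°.
Leg 3: +158.3° → +51.0°, shortest Δλ = -107.3° (west) — does not cross 180°.
Leg 4: +51.0° → -153.3°, shortest Δλ = 155.7° (east) — crosses 180°.
Leg 5: -153.3° → -121.5°, shortest Δλ = 31.8° (east) — does not cross 180°.
Total crossings: 2.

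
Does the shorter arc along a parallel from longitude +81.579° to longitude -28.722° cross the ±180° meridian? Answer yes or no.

No

Signed shortest Δλ = ((-28.722 − 81.579 + 180) mod 360) − 180 = -110.301°.
Going west by 110.301° from +81.579° reaches -28.722° without touching 180°.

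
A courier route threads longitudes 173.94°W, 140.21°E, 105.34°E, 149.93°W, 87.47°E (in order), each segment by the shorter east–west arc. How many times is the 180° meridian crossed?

3

Leg 1: -173.94° → +140.21°, shortest Δλ = -45.85° (west) — crosses 180°.
Leg 2: +140.21° → +105.34°, shortest Δλ = -34.87° (west) — does not cross 180°.
Leg 3: +105.34° → -149.93°, shortest Δλ = 104.73° (east) — crosses 180°.
Leg 4: -149.93° → +87.47°, shortest Δλ = -122.6° (west) — crosses 180°.
Total crossings: 3.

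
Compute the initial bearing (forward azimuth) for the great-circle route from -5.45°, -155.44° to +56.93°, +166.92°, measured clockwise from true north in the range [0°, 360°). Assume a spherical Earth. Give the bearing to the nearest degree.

Δλ = 166.92 − -155.44 = 322.36°; wrapped into (−180°, 180°]: -37.64°.
θ = atan2( sin Δλ · cos φ₂ , cos φ₁ · sin φ₂ − sin φ₁ · cos φ₂ · cos Δλ )
  = atan2(-0.33324, 0.87526) = -20.843° → normalised to [0°, 360°): 339.157°.

339°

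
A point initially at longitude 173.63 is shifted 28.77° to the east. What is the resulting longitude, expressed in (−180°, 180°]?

-157.60°

Start at +173.63°; shift +28.77° → +202.40°.
+202.40° lies outside (−180°, 180°]; subtract 360° → -157.60°.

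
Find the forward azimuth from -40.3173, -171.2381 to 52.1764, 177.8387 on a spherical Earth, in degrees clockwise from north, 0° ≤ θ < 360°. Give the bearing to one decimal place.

Δλ = 177.8387 − -171.2381 = 349.0768°; wrapped into (−180°, 180°]: -10.9232°.
θ = atan2( sin Δλ · cos φ₂ , cos φ₁ · sin φ₂ − sin φ₁ · cos φ₂ · cos Δλ )
  = atan2(-0.11620, 0.99186) = -6.682° → normalised to [0°, 360°): 353.318°.

353.3°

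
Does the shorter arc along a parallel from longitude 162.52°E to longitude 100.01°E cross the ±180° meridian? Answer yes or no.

Signed shortest Δλ = ((100.01 − 162.52 + 180) mod 360) − 180 = -62.51°.
Going west by 62.51° from +162.52° reaches +100.01° without touching 180°.

No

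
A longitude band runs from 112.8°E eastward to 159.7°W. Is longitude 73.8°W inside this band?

No

Band width going east from +112.8° to -159.7°: ((-159.7 − 112.8) mod 360) = 87.5°.
Offset of -73.8° east of the west edge: ((-73.8 − 112.8) mod 360) = 173.4°.
173.4° > 87.5° ⇒ outside.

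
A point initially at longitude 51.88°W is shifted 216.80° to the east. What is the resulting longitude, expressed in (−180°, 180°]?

164.92°E

Start at -51.88°; shift +216.80° → +164.92°.
+164.92° already lies in (−180°, 180°].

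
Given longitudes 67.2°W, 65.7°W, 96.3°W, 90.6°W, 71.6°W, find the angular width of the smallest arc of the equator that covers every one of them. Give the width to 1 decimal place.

Sort the longitudes: -96.3°, -90.6°, -71.6°, -67.2°, -65.7°.
Eastward gaps between consecutive values (wrapping around): 5.7°, 19.0°, 4.4°, 1.5°, 329.4°.
Largest gap = 329.4° ⇒ minimal covering band is its complement: 360° − 329.4° = 30.6°.
Band runs from -96.3° eastward to -65.7°.

30.6°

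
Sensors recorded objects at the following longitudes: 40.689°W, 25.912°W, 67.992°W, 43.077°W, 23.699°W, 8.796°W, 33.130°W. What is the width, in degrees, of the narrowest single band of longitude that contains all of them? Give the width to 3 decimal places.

Sort the longitudes: -67.992°, -43.077°, -40.689°, -33.130°, -25.912°, -23.699°, -8.796°.
Eastward gaps between consecutive values (wrapping around): 24.915°, 2.388°, 7.559°, 7.218°, 2.213°, 14.903°, 300.804°.
Largest gap = 300.804° ⇒ minimal covering band is its complement: 360° − 300.804° = 59.196°.
Band runs from -67.992° eastward to -8.796°.

59.196°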